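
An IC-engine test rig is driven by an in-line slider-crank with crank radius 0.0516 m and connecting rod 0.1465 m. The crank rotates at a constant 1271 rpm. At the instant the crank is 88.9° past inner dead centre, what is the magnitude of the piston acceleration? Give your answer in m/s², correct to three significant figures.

326

ω = 2π·1271/60 = 133.1 rad/s
x(θ) = r cosθ + √(L² − r² sin²θ); with ω constant, a = ω²·d²x/dθ².
d²x/dθ² = −r cosθ − r²(cos2θ)/√u − r⁴ sin²2θ/(4u^{3/2}),  u = L² − r² sin²θ = 0.0188007 m².
Substituting r = 0.0516 m, L = 0.1465 m, θ = 88.9°: d²x/dθ² = +0.018412 m.
a = ω²·d²x/dθ² = (133.1)²·(+0.018412) = +326.18 m/s²;  |a| = 326.18 m/s².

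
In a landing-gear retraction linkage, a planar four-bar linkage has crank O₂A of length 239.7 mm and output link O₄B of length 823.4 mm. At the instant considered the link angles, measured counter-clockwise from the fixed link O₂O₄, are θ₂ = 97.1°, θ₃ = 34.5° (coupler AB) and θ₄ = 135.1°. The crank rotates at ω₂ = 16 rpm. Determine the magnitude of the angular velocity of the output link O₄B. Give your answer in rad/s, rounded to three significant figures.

0.441

ω₂ = 1.676 rad/s (from 16 rpm).
Differentiating the loop-closure r₂e^{iθ₂}+r₃e^{iθ₃}=r₁+r₄e^{iθ₄} gives r₂ω₂e^{iθ₂}+r₃ω₃e^{iθ₃}=r₄ω₄e^{iθ₄}.
Eliminating the other unknown: ω₄ = r₂ω₂ sin(θ₂−θ₃) / [r₄ sin(θ₄−θ₃)].
Numerator sine = +0.88782; denominator sine = +0.98294.
Result = 0.2397·1.676·(+0.88782) / (0.8234·(+0.98294)) = +0.44056 rad/s; magnitude 0.44056 rad/s.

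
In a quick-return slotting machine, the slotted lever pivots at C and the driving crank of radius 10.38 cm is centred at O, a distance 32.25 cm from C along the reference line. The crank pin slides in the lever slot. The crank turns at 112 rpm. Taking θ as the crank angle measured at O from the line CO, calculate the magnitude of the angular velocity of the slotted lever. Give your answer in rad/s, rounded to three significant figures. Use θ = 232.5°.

ω = 11.73 rad/s (from 112 rpm).
Crank pin A relative to C: A = (d + r cosθ, r sinθ); lever angle φ = atan2(r sinθ, d + r cosθ).
Differentiating tanφ: φ̇ = rω(d cosθ + r)/(d² + r² + 2dr cosθ).
d² + r² + 2dr cosθ = |CA|² = 0.0740235 m²;  d cosθ + r = -0.092526 m.
|ω_lever| = |0.1038·11.73·-0.092526| / 0.0740235 = 1.5217 rad/s.

1.52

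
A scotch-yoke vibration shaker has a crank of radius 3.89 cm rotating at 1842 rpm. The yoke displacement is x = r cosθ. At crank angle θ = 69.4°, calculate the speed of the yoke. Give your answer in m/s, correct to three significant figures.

7.02

ω = 192.9 rad/s (from 1842 rpm).
x = r cosθ ⇒ ẋ = −rω sinθ.
|v| = rω|sinθ| = 0.0389·192.9·|sin 69.4°| = 7.0238 m/s.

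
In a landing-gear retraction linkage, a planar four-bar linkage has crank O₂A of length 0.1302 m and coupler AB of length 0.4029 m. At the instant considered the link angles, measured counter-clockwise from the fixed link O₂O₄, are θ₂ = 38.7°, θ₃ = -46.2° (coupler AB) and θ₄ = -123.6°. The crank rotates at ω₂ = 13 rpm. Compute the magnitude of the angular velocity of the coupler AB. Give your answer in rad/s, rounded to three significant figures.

0.137

ω₂ = 1.361 rad/s (from 13 rpm).
Differentiating the loop-closure r₂e^{iθ₂}+r₃e^{iθ₃}=r₁+r₄e^{iθ₄} gives r₂ω₂e^{iθ₂}+r₃ω₃e^{iθ₃}=r₄ω₄e^{iθ₄}.
Eliminating the other unknown: ω₃ = r₂ω₂ sin(θ₄−θ₂) / [r₃ sin(θ₃−θ₄)].
Numerator sine = -0.30403; denominator sine = +0.97592.
Result = 0.1302·1.361·(-0.30403) / (0.4029·(+0.97592)) = -0.13705 rad/s; magnitude 0.13705 rad/s.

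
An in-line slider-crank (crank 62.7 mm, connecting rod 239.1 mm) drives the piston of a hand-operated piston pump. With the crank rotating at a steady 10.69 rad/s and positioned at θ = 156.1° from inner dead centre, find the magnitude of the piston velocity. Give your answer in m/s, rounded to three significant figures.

ω = 10.69 rad/s
For an in-line slider-crank, x = r cosθ + √(L² − r² sin²θ), so v = −rω sinθ·[1 + r cosθ/√(L² − r² sin²θ)].
With r = 0.0627 m, L = 0.2391 m, θ = 156.1°: √(L² − r² sin²θ) = 0.23775 m.
v = −0.0627·10.69·0.40514·[1 + 0.0627·-0.91425/0.23775] = -0.20608 m/s.
|v| = 0.20608 m/s.

0.206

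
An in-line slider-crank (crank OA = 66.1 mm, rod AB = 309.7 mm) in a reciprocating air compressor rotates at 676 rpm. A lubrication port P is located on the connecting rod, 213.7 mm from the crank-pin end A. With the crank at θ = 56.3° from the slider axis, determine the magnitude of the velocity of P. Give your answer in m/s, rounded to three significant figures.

4.29

ω = 70.79 rad/s.  Crank-pin speed |V_A| = rω = 4.6793 m/s, perpendicular to OA.
Rod angle: sinφ = −(r/L) sinθ ⇒ φ = -10.228°; ω_rod = −rω cosθ/√(L²−r²sin²θ) = -8.5185 rad/s.
V_P = V_A + ω_rod × AP, with AP = 0.2137 m along the rod.
Components: V_Px = −rω sinθ − a·ω_rod·sinφ = -4.2162 m/s;  V_Py = rω cosθ + a·ω_rod·cosφ = +0.80478 m/s.
|V_P| = √(V_Px² + V_Py²) = 4.2923 m/s.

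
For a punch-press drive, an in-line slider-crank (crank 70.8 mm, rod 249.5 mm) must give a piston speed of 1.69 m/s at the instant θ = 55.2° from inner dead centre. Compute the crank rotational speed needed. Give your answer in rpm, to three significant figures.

For an in-line slider-crank, |v_piston| = rω|sinθ|·[1 + r cosθ/√(L² − r² sin²θ)].
With r = 0.0708 m, L = 0.2495 m, θ = 55.2°: the bracketed kinematic factor |dx/dθ| = 0.067819 m.
ω = v/|dx/dθ| = 1.69/0.067819 = 24.919 rad/s.
N = 60ω/(2π) = 237.96 rpm.

238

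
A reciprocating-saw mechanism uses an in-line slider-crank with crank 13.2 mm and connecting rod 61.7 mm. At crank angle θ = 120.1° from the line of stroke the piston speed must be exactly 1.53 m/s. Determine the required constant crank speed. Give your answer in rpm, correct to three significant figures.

For an in-line slider-crank, |v_piston| = rω|sinθ|·[1 + r cosθ/√(L² − r² sin²θ)].
With r = 0.0132 m, L = 0.0617 m, θ = 120.1°: the bracketed kinematic factor |dx/dθ| = 0.010173 m.
ω = v/|dx/dθ| = 1.53/0.010173 = 150.4 rad/s.
N = 60ω/(2π) = 1436.2 rpm.

1440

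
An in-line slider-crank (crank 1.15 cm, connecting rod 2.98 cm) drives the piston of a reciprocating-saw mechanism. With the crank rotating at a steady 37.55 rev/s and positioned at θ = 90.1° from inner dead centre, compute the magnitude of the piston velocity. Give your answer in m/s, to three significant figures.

2.71

ω = 2π·37.5 = 235.9 rad/s
For an in-line slider-crank, x = r cosθ + √(L² − r² sin²θ), so v = −rω sinθ·[1 + r cosθ/√(L² − r² sin²θ)].
With r = 0.0115 m, L = 0.0298 m, θ = 90.1°: √(L² − r² sin²θ) = 0.027492 m.
v = −0.0115·235.9·1.00000·[1 + 0.0115·-0.00175/0.027492] = -2.7113 m/s.
|v| = 2.7113 m/s.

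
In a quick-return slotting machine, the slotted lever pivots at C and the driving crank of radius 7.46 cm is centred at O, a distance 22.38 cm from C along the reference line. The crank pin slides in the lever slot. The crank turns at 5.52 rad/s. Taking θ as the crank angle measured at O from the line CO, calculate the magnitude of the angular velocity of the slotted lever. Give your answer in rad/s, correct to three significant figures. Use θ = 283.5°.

0.823

ω = 5.52 rad/s
Crank pin A relative to C: A = (d + r cosθ, r sinθ); lever angle φ = atan2(r sinθ, d + r cosθ).
Differentiating tanφ: φ̇ = rω(d cosθ + r)/(d² + r² + 2dr cosθ).
d² + r² + 2dr cosθ = |CA|² = 0.0634466 m²;  d cosθ + r = +0.12685 m.
|ω_lever| = |0.0746·5.52·+0.12685| / 0.0634466 = 0.82327 rad/s.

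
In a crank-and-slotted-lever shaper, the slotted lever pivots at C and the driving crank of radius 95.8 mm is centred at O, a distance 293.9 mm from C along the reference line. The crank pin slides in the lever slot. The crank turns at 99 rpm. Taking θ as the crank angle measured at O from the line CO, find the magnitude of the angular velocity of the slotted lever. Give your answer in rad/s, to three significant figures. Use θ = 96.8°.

ω = 10.37 rad/s (from 99 rpm).
Crank pin A relative to C: A = (d + r cosθ, r sinθ); lever angle φ = atan2(r sinθ, d + r cosθ).
Differentiating tanφ: φ̇ = rω(d cosθ + r)/(d² + r² + 2dr cosθ).
d² + r² + 2dr cosθ = |CA|² = 0.0888874 m²;  d cosθ + r = +0.061001 m.
|ω_lever| = |0.0958·10.37·+0.061001| / 0.0888874 = 0.6816 rad/s.

0.682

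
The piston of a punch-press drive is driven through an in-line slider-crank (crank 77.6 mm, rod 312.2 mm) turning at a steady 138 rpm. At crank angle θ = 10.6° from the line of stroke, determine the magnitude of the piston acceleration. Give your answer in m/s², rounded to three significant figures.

ω = 2π·138/60 = 14.45 rad/s
x(θ) = r cosθ + √(L² − r² sin²θ); with ω constant, a = ω²·d²x/dθ².
d²x/dθ² = −r cosθ − r²(cos2θ)/√u − r⁴ sin²2θ/(4u^{3/2}),  u = L² − r² sin²θ = 0.0972651 m².
Substituting r = 0.0776 m, L = 0.3122 m, θ = 10.6°: d²x/dθ² = -0.094316 m.
a = ω²·d²x/dθ² = (14.45)²·(-0.094316) = -19.697 m/s²;  |a| = 19.697 m/s².

19.7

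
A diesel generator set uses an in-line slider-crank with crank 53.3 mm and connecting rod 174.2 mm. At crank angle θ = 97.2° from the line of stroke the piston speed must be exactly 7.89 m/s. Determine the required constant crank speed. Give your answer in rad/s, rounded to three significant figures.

For an in-line slider-crank, |v_piston| = rω|sinθ|·[1 + r cosθ/√(L² − r² sin²θ)].
With r = 0.0533 m, L = 0.1742 m, θ = 97.2°: the bracketed kinematic factor |dx/dθ| = 0.050751 m.
ω = v/|dx/dθ| = 7.89/0.050751 = 155.46 rad/s.

155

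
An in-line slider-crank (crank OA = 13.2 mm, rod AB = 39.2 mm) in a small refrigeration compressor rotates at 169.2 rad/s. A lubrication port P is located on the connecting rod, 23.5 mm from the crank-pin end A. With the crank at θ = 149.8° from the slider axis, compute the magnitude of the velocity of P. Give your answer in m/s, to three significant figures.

1.21

ω = 169.2 rad/s.  Crank-pin speed |V_A| = rω = 2.2334 m/s, perpendicular to OA.
Rod angle: sinφ = −(r/L) sinθ ⇒ φ = -9.752°; ω_rod = −rω cosθ/√(L²−r²sin²θ) = +49.964 rad/s.
V_P = V_A + ω_rod × AP, with AP = 0.0235 m along the rod.
Components: V_Px = −rω sinθ − a·ω_rod·sinφ = -0.92458 m/s;  V_Py = rω cosθ + a·ω_rod·cosφ = -0.77311 m/s.
|V_P| = √(V_Px² + V_Py²) = 1.2052 m/s.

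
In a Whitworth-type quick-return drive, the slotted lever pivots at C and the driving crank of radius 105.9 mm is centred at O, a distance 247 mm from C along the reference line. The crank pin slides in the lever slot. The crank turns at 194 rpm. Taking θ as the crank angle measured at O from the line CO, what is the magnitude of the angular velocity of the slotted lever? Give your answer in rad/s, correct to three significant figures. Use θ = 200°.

11.8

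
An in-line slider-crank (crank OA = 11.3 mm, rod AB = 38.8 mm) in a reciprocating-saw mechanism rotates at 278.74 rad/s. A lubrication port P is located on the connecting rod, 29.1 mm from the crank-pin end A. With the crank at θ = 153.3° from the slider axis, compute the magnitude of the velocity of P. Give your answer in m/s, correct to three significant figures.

ω = 278.7 rad/s.  Crank-pin speed |V_A| = rω = 3.1498 m/s, perpendicular to OA.
Rod angle: sinφ = −(r/L) sinθ ⇒ φ = -7.519°; ω_rod = −rω cosθ/√(L²−r²sin²θ) = +73.152 rad/s.
V_P = V_A + ω_rod × AP, with AP = 0.0291 m along the rod.
Components: V_Px = −rω sinθ − a·ω_rod·sinφ = -1.1367 m/s;  V_Py = rω cosθ + a·ω_rod·cosφ = -0.70348 m/s.
|V_P| = √(V_Px² + V_Py²) = 1.3368 m/s.

1.34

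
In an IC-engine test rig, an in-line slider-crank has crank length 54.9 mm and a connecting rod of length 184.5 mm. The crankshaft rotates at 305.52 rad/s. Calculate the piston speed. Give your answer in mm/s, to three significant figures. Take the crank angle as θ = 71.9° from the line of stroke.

ω = 305.5 rad/s
For an in-line slider-crank, x = r cosθ + √(L² − r² sin²θ), so v = −rω sinθ·[1 + r cosθ/√(L² − r² sin²θ)].
With r = 0.0549 m, L = 0.1845 m, θ = 71.9°: √(L² − r² sin²θ) = 0.17697 m.
v = −0.0549·305.5·0.95052·[1 + 0.0549·0.31068/0.17697] = -17.48 m/s.
|v| = 17.48 m/s = 17480 mm/s.

17500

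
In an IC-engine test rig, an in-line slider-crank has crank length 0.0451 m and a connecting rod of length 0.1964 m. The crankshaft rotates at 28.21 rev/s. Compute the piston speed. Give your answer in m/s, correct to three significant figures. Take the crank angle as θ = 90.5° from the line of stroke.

7.98

ω = 2π·28.2 = 177.2 rad/s
For an in-line slider-crank, x = r cosθ + √(L² − r² sin²θ), so v = −rω sinθ·[1 + r cosθ/√(L² − r² sin²θ)].
With r = 0.0451 m, L = 0.1964 m, θ = 90.5°: √(L² − r² sin²θ) = 0.19115 m.
v = −0.0451·177.2·0.99996·[1 + 0.0451·-0.00873/0.19115] = -7.9772 m/s.
|v| = 7.9772 m/s.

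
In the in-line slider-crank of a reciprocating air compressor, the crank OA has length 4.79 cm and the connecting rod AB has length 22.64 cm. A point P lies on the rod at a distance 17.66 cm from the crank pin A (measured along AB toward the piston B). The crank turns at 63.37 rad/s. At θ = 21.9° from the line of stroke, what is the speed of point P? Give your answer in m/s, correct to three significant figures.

1.45

ω = 63.37 rad/s.  Crank-pin speed |V_A| = rω = 3.0354 m/s, perpendicular to OA.
Rod angle: sinφ = −(r/L) sinθ ⇒ φ = -4.526°; ω_rod = −rω cosθ/√(L²−r²sin²θ) = -12.479 rad/s.
V_P = V_A + ω_rod × AP, with AP = 0.1766 m along the rod.
Components: V_Px = −rω sinθ − a·ω_rod·sinφ = -1.3061 m/s;  V_Py = rω cosθ + a·ω_rod·cosφ = +0.6195 m/s.
|V_P| = √(V_Px² + V_Py²) = 1.4456 m/s.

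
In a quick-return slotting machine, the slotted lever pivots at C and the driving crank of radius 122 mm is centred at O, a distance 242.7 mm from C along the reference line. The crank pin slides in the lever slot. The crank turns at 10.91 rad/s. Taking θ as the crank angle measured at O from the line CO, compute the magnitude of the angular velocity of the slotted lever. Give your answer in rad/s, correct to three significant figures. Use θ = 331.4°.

ω = 10.91 rad/s
Crank pin A relative to C: A = (d + r cosθ, r sinθ); lever angle φ = atan2(r sinθ, d + r cosθ).
Differentiating tanφ: φ̇ = rω(d cosθ + r)/(d² + r² + 2dr cosθ).
d² + r² + 2dr cosθ = |CA|² = 0.12578 m²;  d cosθ + r = +0.33509 m.
|ω_lever| = |0.122·10.91·+0.33509| / 0.12578 = 3.5459 rad/s.

3.55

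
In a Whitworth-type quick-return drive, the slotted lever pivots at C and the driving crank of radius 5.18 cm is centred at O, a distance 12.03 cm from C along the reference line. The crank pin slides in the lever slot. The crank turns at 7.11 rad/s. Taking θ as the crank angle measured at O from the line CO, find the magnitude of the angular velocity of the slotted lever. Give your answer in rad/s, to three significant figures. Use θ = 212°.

2.81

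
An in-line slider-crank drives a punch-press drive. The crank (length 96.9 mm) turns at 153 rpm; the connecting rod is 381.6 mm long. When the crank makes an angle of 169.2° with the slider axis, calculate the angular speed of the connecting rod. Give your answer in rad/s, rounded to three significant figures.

4.00

ω = 16.02 rad/s (converted from 153 rpm).
The rod makes angle φ with the slider axis where L sinφ = r sinθ; differentiating, L cosφ·φ̇ = r ω cosθ.
L cosφ = √(L² − r² sin²θ) = 0.38117 m.
|ω_rod| = r ω |cosθ| / √(L² − r² sin²θ) = 0.0969·16.02·0.98229/0.38117 = 4.001 rad/s.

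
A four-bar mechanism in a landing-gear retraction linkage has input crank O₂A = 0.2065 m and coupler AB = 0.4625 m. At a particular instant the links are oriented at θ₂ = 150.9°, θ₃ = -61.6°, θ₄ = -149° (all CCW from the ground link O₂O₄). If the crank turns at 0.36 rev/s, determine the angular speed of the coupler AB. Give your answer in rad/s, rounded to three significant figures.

0.876

ω₂ = 2.262 rad/s (from 0.36 rev/s).
Differentiating the loop-closure r₂e^{iθ₂}+r₃e^{iθ₃}=r₁+r₄e^{iθ₄} gives r₂ω₂e^{iθ₂}+r₃ω₃e^{iθ₃}=r₄ω₄e^{iθ₄}.
Eliminating the other unknown: ω₃ = r₂ω₂ sin(θ₄−θ₂) / [r₃ sin(θ₃−θ₄)].
Numerator sine = +0.86690; denominator sine = +0.99897.
Result = 0.2065·2.262·(+0.86690) / (0.4625·(+0.99897)) = +0.87641 rad/s; magnitude 0.87641 rad/s.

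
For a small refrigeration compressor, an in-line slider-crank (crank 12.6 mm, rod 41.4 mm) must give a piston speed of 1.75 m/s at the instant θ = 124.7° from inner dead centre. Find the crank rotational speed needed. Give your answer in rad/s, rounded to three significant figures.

206

For an in-line slider-crank, |v_piston| = rω|sinθ|·[1 + r cosθ/√(L² − r² sin²θ)].
With r = 0.0126 m, L = 0.0414 m, θ = 124.7°: the bracketed kinematic factor |dx/dθ| = 0.0085053 m.
ω = v/|dx/dθ| = 1.75/0.0085053 = 205.76 rad/s.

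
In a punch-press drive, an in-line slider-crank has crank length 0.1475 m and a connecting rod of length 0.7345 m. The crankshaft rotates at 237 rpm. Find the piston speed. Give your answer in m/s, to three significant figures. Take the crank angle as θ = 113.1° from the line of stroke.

ω = 2π·237/60 = 24.82 rad/s
For an in-line slider-crank, x = r cosθ + √(L² − r² sin²θ), so v = −rω sinθ·[1 + r cosθ/√(L² − r² sin²θ)].
With r = 0.1475 m, L = 0.7345 m, θ = 113.1°: √(L² − r² sin²θ) = 0.72186 m.
v = −0.1475·24.82·0.91982·[1 + 0.1475·-0.39234/0.72186] = -3.0973 m/s.
|v| = 3.0973 m/s.

3.10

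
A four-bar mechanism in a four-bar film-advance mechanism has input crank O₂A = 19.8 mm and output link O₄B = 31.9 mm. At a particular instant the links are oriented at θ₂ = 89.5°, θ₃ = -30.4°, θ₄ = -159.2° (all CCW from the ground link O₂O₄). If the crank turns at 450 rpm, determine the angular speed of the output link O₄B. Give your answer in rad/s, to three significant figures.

32.5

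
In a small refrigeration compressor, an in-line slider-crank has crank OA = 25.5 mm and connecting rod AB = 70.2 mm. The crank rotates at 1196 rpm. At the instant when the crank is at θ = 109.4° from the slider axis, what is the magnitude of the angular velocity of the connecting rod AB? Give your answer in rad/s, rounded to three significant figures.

16.1

ω = 125.2 rad/s (converted from 1196 rpm).
The rod makes angle φ with the slider axis where L sinφ = r sinθ; differentiating, L cosφ·φ̇ = r ω cosθ.
L cosφ = √(L² − r² sin²θ) = 0.065951 m.
|ω_rod| = r ω |cosθ| / √(L² − r² sin²θ) = 0.0255·125.2·0.33216/0.065951 = 16.085 rad/s.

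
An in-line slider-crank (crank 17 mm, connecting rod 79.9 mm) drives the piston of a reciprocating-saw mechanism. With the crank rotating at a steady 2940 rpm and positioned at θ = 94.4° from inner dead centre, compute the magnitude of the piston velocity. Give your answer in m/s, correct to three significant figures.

ω = 2π·2940/60 = 307.9 rad/s
For an in-line slider-crank, x = r cosθ + √(L² − r² sin²θ), so v = −rω sinθ·[1 + r cosθ/√(L² − r² sin²θ)].
With r = 0.017 m, L = 0.0799 m, θ = 94.4°: √(L² − r² sin²θ) = 0.078081 m.
v = −0.017·307.9·0.99705·[1 + 0.017·-0.07672/0.078081] = -5.1313 m/s.
|v| = 5.1313 m/s.

5.13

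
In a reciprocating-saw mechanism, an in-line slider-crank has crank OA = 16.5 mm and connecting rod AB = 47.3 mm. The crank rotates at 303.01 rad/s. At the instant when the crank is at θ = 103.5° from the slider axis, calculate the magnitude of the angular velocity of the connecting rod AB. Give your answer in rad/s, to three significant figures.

ω = 303 rad/s
The rod makes angle φ with the slider axis where L sinφ = r sinθ; differentiating, L cosφ·φ̇ = r ω cosθ.
L cosφ = √(L² − r² sin²θ) = 0.044496 m.
|ω_rod| = r ω |cosθ| / √(L² − r² sin²θ) = 0.0165·303·0.23345/0.044496 = 26.231 rad/s.

26.2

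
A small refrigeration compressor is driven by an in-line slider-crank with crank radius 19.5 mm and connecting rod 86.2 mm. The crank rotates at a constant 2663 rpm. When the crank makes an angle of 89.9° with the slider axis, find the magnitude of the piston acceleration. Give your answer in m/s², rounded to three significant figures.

350

ω = 2π·2663/60 = 278.9 rad/s
x(θ) = r cosθ + √(L² − r² sin²θ); with ω constant, a = ω²·d²x/dθ².
d²x/dθ² = −r cosθ − r²(cos2θ)/√u − r⁴ sin²2θ/(4u^{3/2}),  u = L² − r² sin²θ = 0.00705019 m².
Substituting r = 0.0195 m, L = 0.0862 m, θ = 89.9°: d²x/dθ² = +0.0044946 m.
a = ω²·d²x/dθ² = (278.9)²·(+0.0044946) = +349.53 m/s²;  |a| = 349.53 m/s².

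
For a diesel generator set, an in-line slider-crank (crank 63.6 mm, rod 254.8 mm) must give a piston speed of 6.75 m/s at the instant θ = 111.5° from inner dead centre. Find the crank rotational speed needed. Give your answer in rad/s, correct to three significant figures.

126

For an in-line slider-crank, |v_piston| = rω|sinθ|·[1 + r cosθ/√(L² − r² sin²θ)].
With r = 0.0636 m, L = 0.2548 m, θ = 111.5°: the bracketed kinematic factor |dx/dθ| = 0.053609 m.
ω = v/|dx/dθ| = 6.75/0.053609 = 125.91 rad/s.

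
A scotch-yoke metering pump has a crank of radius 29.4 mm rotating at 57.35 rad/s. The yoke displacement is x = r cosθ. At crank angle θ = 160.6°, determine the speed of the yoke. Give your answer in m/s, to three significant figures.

ω = 57.35 rad/s
x = r cosθ ⇒ ẋ = −rω sinθ.
|v| = rω|sinθ| = 0.0294·57.35·|sin 160.6°| = 0.56005 m/s.

0.560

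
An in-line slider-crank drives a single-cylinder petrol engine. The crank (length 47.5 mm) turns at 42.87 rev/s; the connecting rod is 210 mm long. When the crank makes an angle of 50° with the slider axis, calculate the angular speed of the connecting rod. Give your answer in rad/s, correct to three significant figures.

39.8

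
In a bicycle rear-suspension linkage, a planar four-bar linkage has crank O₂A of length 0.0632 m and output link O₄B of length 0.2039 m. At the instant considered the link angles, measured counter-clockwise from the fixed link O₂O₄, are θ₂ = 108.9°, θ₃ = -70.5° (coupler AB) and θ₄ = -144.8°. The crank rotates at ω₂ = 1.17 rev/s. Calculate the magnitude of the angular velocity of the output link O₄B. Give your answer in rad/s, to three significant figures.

0.0248

ω₂ = 7.351 rad/s (from 1.17 rev/s).
Differentiating the loop-closure r₂e^{iθ₂}+r₃e^{iθ₃}=r₁+r₄e^{iθ₄} gives r₂ω₂e^{iθ₂}+r₃ω₃e^{iθ₃}=r₄ω₄e^{iθ₄}.
Eliminating the other unknown: ω₄ = r₂ω₂ sin(θ₂−θ₃) / [r₄ sin(θ₄−θ₃)].
Numerator sine = +0.01047; denominator sine = -0.96269.
Result = 0.0632·7.351·(+0.01047) / (0.2039·(-0.96269)) = -0.024786 rad/s; magnitude 0.024786 rad/s.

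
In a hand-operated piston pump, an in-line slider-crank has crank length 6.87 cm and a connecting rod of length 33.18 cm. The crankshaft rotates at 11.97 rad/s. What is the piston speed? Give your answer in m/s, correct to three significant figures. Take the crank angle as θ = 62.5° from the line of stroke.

ω = 11.97 rad/s
For an in-line slider-crank, x = r cosθ + √(L² − r² sin²θ), so v = −rω sinθ·[1 + r cosθ/√(L² − r² sin²θ)].
With r = 0.0687 m, L = 0.3318 m, θ = 62.5°: √(L² − r² sin²θ) = 0.32616 m.
v = −0.0687·11.97·0.88701·[1 + 0.0687·0.46175/0.32616] = -0.80037 m/s.
|v| = 0.80037 m/s.

0.800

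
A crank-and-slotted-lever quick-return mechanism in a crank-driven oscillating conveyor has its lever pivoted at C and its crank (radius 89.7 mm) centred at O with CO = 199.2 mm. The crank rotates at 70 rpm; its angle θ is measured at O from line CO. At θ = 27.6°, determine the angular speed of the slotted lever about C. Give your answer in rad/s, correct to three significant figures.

ω = 7.33 rad/s (from 70 rpm).
Crank pin A relative to C: A = (d + r cosθ, r sinθ); lever angle φ = atan2(r sinθ, d + r cosθ).
Differentiating tanφ: φ̇ = rω(d cosθ + r)/(d² + r² + 2dr cosθ).
d² + r² + 2dr cosθ = |CA|² = 0.0793965 m²;  d cosθ + r = +0.26623 m.
|ω_lever| = |0.0897·7.33·+0.26623| / 0.0793965 = 2.2048 rad/s.

2.20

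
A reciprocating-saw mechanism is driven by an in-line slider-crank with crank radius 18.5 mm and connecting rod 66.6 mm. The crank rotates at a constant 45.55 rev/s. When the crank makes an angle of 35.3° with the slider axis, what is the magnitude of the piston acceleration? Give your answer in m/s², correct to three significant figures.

ω = 2π·45.5 = 286.2 rad/s
x(θ) = r cosθ + √(L² − r² sin²θ); with ω constant, a = ω²·d²x/dθ².
d²x/dθ² = −r cosθ − r²(cos2θ)/√u − r⁴ sin²2θ/(4u^{3/2}),  u = L² − r² sin²θ = 0.00432128 m².
Substituting r = 0.0185 m, L = 0.0666 m, θ = 35.3°: d²x/dθ² = -0.01692 m.
a = ω²·d²x/dθ² = (286.2)²·(-0.01692) = -1385.9 m/s²;  |a| = 1385.9 m/s².

1390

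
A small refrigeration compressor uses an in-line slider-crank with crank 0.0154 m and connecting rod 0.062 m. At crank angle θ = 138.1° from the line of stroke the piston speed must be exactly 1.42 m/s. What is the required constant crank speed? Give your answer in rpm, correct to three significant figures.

1620

For an in-line slider-crank, |v_piston| = rω|sinθ|·[1 + r cosθ/√(L² − r² sin²θ)].
With r = 0.0154 m, L = 0.062 m, θ = 138.1°: the bracketed kinematic factor |dx/dθ| = 0.0083565 m.
ω = v/|dx/dθ| = 1.42/0.0083565 = 169.93 rad/s.
N = 60ω/(2π) = 1622.7 rpm.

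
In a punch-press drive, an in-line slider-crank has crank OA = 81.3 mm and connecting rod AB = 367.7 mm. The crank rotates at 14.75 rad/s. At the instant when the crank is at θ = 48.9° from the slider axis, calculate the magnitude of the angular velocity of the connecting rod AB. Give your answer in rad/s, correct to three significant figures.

2.17

ω = 14.75 rad/s
The rod makes angle φ with the slider axis where L sinφ = r sinθ; differentiating, L cosφ·φ̇ = r ω cosθ.
L cosφ = √(L² − r² sin²θ) = 0.36256 m.
|ω_rod| = r ω |cosθ| / √(L² − r² sin²θ) = 0.0813·14.75·0.65738/0.36256 = 2.1743 rad/s.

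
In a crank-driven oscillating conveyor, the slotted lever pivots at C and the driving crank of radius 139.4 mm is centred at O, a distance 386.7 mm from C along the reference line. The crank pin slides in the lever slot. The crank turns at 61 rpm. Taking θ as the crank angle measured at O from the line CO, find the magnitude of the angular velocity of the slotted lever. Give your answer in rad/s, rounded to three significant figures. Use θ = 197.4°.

ω = 6.388 rad/s (from 61 rpm).
Crank pin A relative to C: A = (d + r cosθ, r sinθ); lever angle φ = atan2(r sinθ, d + r cosθ).
Differentiating tanφ: φ̇ = rω(d cosθ + r)/(d² + r² + 2dr cosθ).
d² + r² + 2dr cosθ = |CA|² = 0.0660907 m²;  d cosθ + r = -0.2296 m.
|ω_lever| = |0.1394·6.388·-0.2296| / 0.0660907 = 3.0936 rad/s.

3.09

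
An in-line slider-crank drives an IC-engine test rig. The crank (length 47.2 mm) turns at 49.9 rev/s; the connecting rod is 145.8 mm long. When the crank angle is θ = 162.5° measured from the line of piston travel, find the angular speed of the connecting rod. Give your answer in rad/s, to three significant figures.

97.3

ω = 313.5 rad/s (converted from 49.9 rev/s).
The rod makes angle φ with the slider axis where L sinφ = r sinθ; differentiating, L cosφ·φ̇ = r ω cosθ.
L cosφ = √(L² − r² sin²θ) = 0.14511 m.
|ω_rod| = r ω |cosθ| / √(L² − r² sin²θ) = 0.0472·313.5·0.95372/0.14511 = 97.264 rad/s.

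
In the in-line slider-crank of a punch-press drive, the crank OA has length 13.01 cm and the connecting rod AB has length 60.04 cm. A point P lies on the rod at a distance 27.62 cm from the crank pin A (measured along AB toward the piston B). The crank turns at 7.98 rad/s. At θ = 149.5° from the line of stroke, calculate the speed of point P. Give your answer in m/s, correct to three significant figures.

ω = 7.98 rad/s.  Crank-pin speed |V_A| = rω = 1.0382 m/s, perpendicular to OA.
Rod angle: sinφ = −(r/L) sinθ ⇒ φ = -6.314°; ω_rod = −rω cosθ/√(L²−r²sin²θ) = +1.499 rad/s.
V_P = V_A + ω_rod × AP, with AP = 0.2762 m along the rod.
Components: V_Px = −rω sinθ − a·ω_rod·sinφ = -0.48139 m/s;  V_Py = rω cosθ + a·ω_rod·cosφ = -0.48303 m/s.
|V_P| = √(V_Px² + V_Py²) = 0.68195 m/s.

0.682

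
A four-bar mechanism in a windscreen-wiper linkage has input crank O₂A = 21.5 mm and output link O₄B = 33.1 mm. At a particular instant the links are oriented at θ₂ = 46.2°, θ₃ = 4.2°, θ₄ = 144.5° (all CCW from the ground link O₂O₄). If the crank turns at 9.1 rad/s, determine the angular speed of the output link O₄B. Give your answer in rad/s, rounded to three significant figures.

6.19

ω₂ = 9.1 rad/s
Differentiating the loop-closure r₂e^{iθ₂}+r₃e^{iθ₃}=r₁+r₄e^{iθ₄} gives r₂ω₂e^{iθ₂}+r₃ω₃e^{iθ₃}=r₄ω₄e^{iθ₄}.
Eliminating the other unknown: ω₄ = r₂ω₂ sin(θ₂−θ₃) / [r₄ sin(θ₄−θ₃)].
Numerator sine = +0.66913; denominator sine = +0.63877.
Result = 0.0215·9.1·(+0.66913) / (0.0331·(+0.63877)) = +6.1918 rad/s; magnitude 6.1918 rad/s.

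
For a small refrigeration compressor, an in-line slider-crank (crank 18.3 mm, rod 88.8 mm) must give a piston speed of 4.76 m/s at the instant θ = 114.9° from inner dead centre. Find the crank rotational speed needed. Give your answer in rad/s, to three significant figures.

For an in-line slider-crank, |v_piston| = rω|sinθ|·[1 + r cosθ/√(L² − r² sin²θ)].
With r = 0.0183 m, L = 0.0888 m, θ = 114.9°: the bracketed kinematic factor |dx/dθ| = 0.015133 m.
ω = v/|dx/dθ| = 4.76/0.015133 = 314.55 rad/s.

315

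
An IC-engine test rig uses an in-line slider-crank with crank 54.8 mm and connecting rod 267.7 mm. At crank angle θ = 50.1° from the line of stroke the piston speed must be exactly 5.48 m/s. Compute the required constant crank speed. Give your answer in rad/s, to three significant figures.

For an in-line slider-crank, |v_piston| = rω|sinθ|·[1 + r cosθ/√(L² − r² sin²θ)].
With r = 0.0548 m, L = 0.2677 m, θ = 50.1°: the bracketed kinematic factor |dx/dθ| = 0.04763 m.
ω = v/|dx/dθ| = 5.48/0.04763 = 115.05 rad/s.

115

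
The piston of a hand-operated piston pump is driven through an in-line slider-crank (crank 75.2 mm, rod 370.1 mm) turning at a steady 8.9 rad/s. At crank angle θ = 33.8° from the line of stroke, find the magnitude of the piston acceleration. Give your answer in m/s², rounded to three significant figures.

ω = 8.9 rad/s
x(θ) = r cosθ + √(L² − r² sin²θ); with ω constant, a = ω²·d²x/dθ².
d²x/dθ² = −r cosθ − r²(cos2θ)/√u − r⁴ sin²2θ/(4u^{3/2}),  u = L² − r² sin²θ = 0.135224 m².
Substituting r = 0.0752 m, L = 0.3701 m, θ = 33.8°: d²x/dθ² = -0.068488 m.
a = ω²·d²x/dθ² = (8.9)²·(-0.068488) = -5.4249 m/s²;  |a| = 5.4249 m/s².

5.42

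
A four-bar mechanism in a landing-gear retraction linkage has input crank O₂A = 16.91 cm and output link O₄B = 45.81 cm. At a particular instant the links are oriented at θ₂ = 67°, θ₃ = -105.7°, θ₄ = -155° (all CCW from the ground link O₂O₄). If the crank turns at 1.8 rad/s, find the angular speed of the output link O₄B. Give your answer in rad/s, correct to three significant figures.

0.111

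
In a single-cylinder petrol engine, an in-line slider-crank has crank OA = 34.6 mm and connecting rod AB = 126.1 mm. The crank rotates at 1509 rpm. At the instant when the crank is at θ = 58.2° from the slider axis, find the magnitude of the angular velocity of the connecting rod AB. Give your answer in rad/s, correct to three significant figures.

23.5

ω = 158 rad/s (converted from 1509 rpm).
The rod makes angle φ with the slider axis where L sinφ = r sinθ; differentiating, L cosφ·φ̇ = r ω cosθ.
L cosφ = √(L² − r² sin²θ) = 0.12262 m.
|ω_rod| = r ω |cosθ| / √(L² − r² sin²θ) = 0.0346·158·0.52696/0.12262 = 23.496 rad/s.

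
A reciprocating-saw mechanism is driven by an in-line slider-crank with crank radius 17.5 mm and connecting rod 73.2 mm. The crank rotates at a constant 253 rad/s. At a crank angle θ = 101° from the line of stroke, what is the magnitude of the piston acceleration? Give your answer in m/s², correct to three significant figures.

469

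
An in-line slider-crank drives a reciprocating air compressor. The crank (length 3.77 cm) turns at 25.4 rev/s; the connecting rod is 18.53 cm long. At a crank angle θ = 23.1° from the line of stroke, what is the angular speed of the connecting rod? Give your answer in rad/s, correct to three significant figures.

30.0

ω = 159.6 rad/s (converted from 25.4 rev/s).
The rod makes angle φ with the slider axis where L sinφ = r sinθ; differentiating, L cosφ·φ̇ = r ω cosθ.
L cosφ = √(L² − r² sin²θ) = 0.18471 m.
|ω_rod| = r ω |cosθ| / √(L² − r² sin²θ) = 0.0377·159.6·0.91982/0.18471 = 29.962 rad/s.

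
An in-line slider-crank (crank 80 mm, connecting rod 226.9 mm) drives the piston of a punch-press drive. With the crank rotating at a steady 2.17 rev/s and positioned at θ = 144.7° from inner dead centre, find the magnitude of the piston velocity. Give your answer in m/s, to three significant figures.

0.445

ω = 2π·2.17 = 13.63 rad/s
For an in-line slider-crank, x = r cosθ + √(L² − r² sin²θ), so v = −rω sinθ·[1 + r cosθ/√(L² − r² sin²θ)].
With r = 0.08 m, L = 0.2269 m, θ = 144.7°: √(L² − r² sin²θ) = 0.22214 m.
v = −0.08·13.63·0.57786·[1 + 0.08·-0.81614/0.22214] = -0.44505 m/s.
|v| = 0.44505 m/s.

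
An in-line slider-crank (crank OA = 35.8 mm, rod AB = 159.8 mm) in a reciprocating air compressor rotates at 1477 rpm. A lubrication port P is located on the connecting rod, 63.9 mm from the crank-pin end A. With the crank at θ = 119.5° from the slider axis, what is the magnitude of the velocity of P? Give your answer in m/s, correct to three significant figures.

4.88

ω = 154.7 rad/s.  Crank-pin speed |V_A| = rω = 5.5372 m/s, perpendicular to OA.
Rod angle: sinφ = −(r/L) sinθ ⇒ φ = -11.244°; ω_rod = −rω cosθ/√(L²−r²sin²θ) = +17.397 rad/s.
V_P = V_A + ω_rod × AP, with AP = 0.0639 m along the rod.
Components: V_Px = −rω sinθ − a·ω_rod·sinφ = -4.6026 m/s;  V_Py = rω cosθ + a·ω_rod·cosφ = -1.6363 m/s.
|V_P| = √(V_Px² + V_Py²) = 4.8848 m/s.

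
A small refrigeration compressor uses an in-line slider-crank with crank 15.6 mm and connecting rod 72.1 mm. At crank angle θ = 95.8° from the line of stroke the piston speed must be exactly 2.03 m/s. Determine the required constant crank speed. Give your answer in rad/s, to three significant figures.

For an in-line slider-crank, |v_piston| = rω|sinθ|·[1 + r cosθ/√(L² − r² sin²θ)].
With r = 0.0156 m, L = 0.0721 m, θ = 95.8°: the bracketed kinematic factor |dx/dθ| = 0.015173 m.
ω = v/|dx/dθ| = 2.03/0.015173 = 133.79 rad/s.

134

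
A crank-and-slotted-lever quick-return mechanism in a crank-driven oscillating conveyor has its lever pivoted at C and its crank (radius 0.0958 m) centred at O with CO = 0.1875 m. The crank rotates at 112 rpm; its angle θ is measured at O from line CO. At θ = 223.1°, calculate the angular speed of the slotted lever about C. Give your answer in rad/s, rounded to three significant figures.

ω = 11.73 rad/s (from 112 rpm).
Crank pin A relative to C: A = (d + r cosθ, r sinθ); lever angle φ = atan2(r sinθ, d + r cosθ).
Differentiating tanφ: φ̇ = rω(d cosθ + r)/(d² + r² + 2dr cosθ).
d² + r² + 2dr cosθ = |CA|² = 0.0181028 m²;  d cosθ + r = -0.041105 m.
|ω_lever| = |0.0958·11.73·-0.041105| / 0.0181028 = 2.5513 rad/s.

2.55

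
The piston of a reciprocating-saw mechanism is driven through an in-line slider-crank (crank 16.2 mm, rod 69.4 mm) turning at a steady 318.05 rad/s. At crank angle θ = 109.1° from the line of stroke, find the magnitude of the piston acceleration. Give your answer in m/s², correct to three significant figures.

ω = 318.1 rad/s
x(θ) = r cosθ + √(L² − r² sin²θ); with ω constant, a = ω²·d²x/dθ².
d²x/dθ² = −r cosθ − r²(cos2θ)/√u − r⁴ sin²2θ/(4u^{3/2}),  u = L² − r² sin²θ = 0.00458202 m².
Substituting r = 0.0162 m, L = 0.0694 m, θ = 109.1°: d²x/dθ² = +0.0083265 m.
a = ω²·d²x/dθ² = (318.1)²·(+0.0083265) = +842.27 m/s²;  |a| = 842.27 m/s².

842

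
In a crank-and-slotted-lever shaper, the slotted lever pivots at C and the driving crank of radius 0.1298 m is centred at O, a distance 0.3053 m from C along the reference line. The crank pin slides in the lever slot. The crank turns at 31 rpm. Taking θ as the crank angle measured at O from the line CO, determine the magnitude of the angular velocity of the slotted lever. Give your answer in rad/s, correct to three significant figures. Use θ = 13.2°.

0.961

ω = 3.246 rad/s (from 31 rpm).
Crank pin A relative to C: A = (d + r cosθ, r sinθ); lever angle φ = atan2(r sinθ, d + r cosθ).
Differentiating tanφ: φ̇ = rω(d cosθ + r)/(d² + r² + 2dr cosθ).
d² + r² + 2dr cosθ = |CA|² = 0.187218 m²;  d cosθ + r = +0.42703 m.
|ω_lever| = |0.1298·3.246·+0.42703| / 0.187218 = 0.96112 rad/s.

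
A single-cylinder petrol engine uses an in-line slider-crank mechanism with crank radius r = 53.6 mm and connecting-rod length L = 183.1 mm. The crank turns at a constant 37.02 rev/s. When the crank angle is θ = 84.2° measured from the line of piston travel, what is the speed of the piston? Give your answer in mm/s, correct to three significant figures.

ω = 2π·37 = 232.6 rad/s
For an in-line slider-crank, x = r cosθ + √(L² − r² sin²θ), so v = −rω sinθ·[1 + r cosθ/√(L² − r² sin²θ)].
With r = 0.0536 m, L = 0.1831 m, θ = 84.2°: √(L² − r² sin²θ) = 0.17516 m.
v = −0.0536·232.6·0.99488·[1 + 0.0536·0.10106/0.17516] = -12.787 m/s.
|v| = 12.787 m/s = 12787 mm/s.

12800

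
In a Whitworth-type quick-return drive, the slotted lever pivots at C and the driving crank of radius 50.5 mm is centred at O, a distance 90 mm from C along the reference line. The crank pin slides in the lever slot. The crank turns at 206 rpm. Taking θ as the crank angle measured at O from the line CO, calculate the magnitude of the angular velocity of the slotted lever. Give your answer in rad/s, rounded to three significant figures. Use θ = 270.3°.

ω = 21.57 rad/s (from 206 rpm).
Crank pin A relative to C: A = (d + r cosθ, r sinθ); lever angle φ = atan2(r sinθ, d + r cosθ).
Differentiating tanφ: φ̇ = rω(d cosθ + r)/(d² + r² + 2dr cosθ).
d² + r² + 2dr cosθ = |CA|² = 0.0106978 m²;  d cosθ + r = +0.050971 m.
|ω_lever| = |0.0505·21.57·+0.050971| / 0.0106978 = 5.1906 rad/s.

5.19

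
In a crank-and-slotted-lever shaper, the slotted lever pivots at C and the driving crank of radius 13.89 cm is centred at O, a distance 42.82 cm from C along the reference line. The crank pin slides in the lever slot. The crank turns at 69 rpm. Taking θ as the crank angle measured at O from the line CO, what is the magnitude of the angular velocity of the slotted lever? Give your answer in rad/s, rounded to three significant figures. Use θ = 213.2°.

ω = 7.226 rad/s (from 69 rpm).
Crank pin A relative to C: A = (d + r cosθ, r sinθ); lever angle φ = atan2(r sinθ, d + r cosθ).
Differentiating tanφ: φ̇ = rω(d cosθ + r)/(d² + r² + 2dr cosθ).
d² + r² + 2dr cosθ = |CA|² = 0.103112 m²;  d cosθ + r = -0.2194 m.
|ω_lever| = |0.1389·7.226·-0.2194| / 0.103112 = 2.1356 rad/s.

2.14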